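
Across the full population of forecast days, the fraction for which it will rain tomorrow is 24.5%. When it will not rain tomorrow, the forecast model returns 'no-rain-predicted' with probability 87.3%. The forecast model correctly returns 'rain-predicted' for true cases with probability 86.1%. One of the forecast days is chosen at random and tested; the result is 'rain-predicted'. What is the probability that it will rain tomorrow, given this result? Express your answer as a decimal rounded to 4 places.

P(H | E) ≈ 0.6875

Let H be the event that it will rain tomorrow. P(H) = 0.245, so P(¬H) = 0.755. With E the 'rain-predicted' result, P(E|H) = 0.861 and P(E|¬H) = 0.127.
P(E) = 0.861·0.245 + 0.127·0.755 = 0.21094 + 0.095885 = 0.30683.
By Bayes' theorem, P(H|E) = 0.21094 / 0.30683 = 0.6875.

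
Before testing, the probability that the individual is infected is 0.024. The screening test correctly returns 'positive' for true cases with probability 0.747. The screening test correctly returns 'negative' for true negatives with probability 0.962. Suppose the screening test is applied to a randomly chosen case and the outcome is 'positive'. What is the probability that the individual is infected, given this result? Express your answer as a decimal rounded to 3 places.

Let H be the event that the individual is infected. P(H) = 0.024, so P(¬H) = 0.976. With E the 'positive' result, P(E|H) = 0.747 and P(E|¬H) = 0.038.
P(E) = 0.747·0.024 + 0.038·0.976 = 0.017928 + 0.037088 = 0.055016.
By Bayes' theorem, P(H|E) = 0.017928 / 0.055016 = 0.326.

P(H | E) ≈ 0.326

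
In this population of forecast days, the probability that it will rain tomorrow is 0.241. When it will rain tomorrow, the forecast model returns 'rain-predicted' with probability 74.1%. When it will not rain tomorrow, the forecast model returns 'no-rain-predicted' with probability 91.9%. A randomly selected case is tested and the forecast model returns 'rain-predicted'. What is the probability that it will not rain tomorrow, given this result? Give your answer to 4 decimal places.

Write H for 'it will rain tomorrow'. Prior odds H:¬H = 0.241/0.759 = 0.31752. For the 'rain-predicted' outcome, the likelihood ratio is 0.741/0.081 = 9.1481.
Posterior odds = 0.31752 × 9.1481 = 2.9047, so P(H|E) = 2.9047/(1+2.9047) = 0.7439. Then P(¬H|E) = 1 − 0.7439 = 0.2561.

P(¬H | E) ≈ 0.2561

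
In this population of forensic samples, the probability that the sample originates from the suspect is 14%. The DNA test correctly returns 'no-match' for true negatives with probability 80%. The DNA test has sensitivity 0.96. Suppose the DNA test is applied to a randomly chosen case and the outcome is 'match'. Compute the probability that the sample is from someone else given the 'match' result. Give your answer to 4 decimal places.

P(¬H | E) ≈ 0.5614

Let H be the event that the sample originates from the suspect. P(H) = 0.14, so P(¬H) = 0.86. With E the 'match' result, P(E|H) = 0.96 and P(E|¬H) = 0.2.
P(E) = 0.96·0.14 + 0.2·0.86 = 0.13440 + 0.17200 = 0.30640.
By Bayes' theorem, P(H|E) = 0.13440 / 0.30640 = 0.4386. Hence P(¬H|E) = 1 − 0.4386 = 0.5614.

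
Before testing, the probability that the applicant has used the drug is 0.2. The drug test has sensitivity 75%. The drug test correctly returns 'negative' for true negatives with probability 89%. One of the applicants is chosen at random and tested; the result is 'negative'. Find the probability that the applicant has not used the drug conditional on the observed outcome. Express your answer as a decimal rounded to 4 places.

Let H be the event that the applicant has used the drug. P(H) = 0.2, so P(¬H) = 0.8. With E the 'negative' result, P(E|H) = 0.25 and P(E|¬H) = 0.89.
P(E) = 0.25·0.2 + 0.89·0.8 = 0.050000 + 0.71200 = 0.76200.
By Bayes' theorem, P(H|E) = 0.050000 / 0.76200 = 0.0656. Hence P(¬H|E) = 1 − 0.0656 = 0.9344.

P(¬H | E) ≈ 0.9344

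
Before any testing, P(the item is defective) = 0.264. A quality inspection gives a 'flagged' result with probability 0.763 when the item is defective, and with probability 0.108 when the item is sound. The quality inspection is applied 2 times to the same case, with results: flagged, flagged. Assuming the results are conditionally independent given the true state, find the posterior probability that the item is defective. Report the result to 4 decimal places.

Posterior P(H) ≈ 0.9471

Let H be the event that the item is defective; start with P(H) = 0.264. P('flagged'|H) = 0.763, P('flagged'|¬H) = 0.108.
Update on result 1 ('flagged'): P(H) ← 0.763·0.2640 / (0.763·0.2640 + 0.108·0.7360) = 0.20143/0.28092 = 0.7170.
Update on result 2 ('flagged'): P(H) ← 0.763·0.7170 / (0.763·0.7170 + 0.108·0.2830) = 0.54710/0.57766 = 0.9471.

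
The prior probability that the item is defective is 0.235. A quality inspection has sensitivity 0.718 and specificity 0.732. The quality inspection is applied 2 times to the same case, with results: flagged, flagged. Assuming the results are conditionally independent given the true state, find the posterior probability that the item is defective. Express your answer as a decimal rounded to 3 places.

With H the event that the item is defective, the joint likelihood of the observed sequence is P(data|H) = 0.718·0.718 = 0.51552 and P(data|¬H) = 0.268·0.268 = 0.071824.
Bayes: P(H|data) = 0.235·0.51552 / (0.235·0.51552 + 0.765·0.071824) = 0.12115/0.17609 = 0.6880.

Posterior P(H) ≈ 0.688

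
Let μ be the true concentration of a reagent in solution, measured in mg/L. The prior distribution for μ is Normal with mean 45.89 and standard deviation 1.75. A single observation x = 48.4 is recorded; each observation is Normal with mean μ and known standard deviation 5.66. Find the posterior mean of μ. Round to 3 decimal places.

Prior precision 1/τ₀² = 1/1.75² = 0.326531; data precision n/σ² = 1/5.66² = 0.0312153.
Posterior precision = 0.326531 + 0.0312153 = 0.357746.
Posterior mean = (0.326531·45.89 + 0.0312153·48.4) / 0.357746 = 46.109.

Posterior mean ≈ 46.109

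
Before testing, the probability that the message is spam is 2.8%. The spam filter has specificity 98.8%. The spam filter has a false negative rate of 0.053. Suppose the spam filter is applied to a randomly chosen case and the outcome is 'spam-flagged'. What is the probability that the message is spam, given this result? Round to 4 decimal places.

P(H | E) ≈ 0.6945

Let H be the event that the message is spam. P(H) = 0.028, so P(¬H) = 0.972. With E the 'spam-flagged' result, P(E|H) = 0.947 and P(E|¬H) = 0.012.
P(E) = 0.947·0.028 + 0.012·0.972 = 0.026516 + 0.011664 = 0.038180.
By Bayes' theorem, P(H|E) = 0.026516 / 0.038180 = 0.6945.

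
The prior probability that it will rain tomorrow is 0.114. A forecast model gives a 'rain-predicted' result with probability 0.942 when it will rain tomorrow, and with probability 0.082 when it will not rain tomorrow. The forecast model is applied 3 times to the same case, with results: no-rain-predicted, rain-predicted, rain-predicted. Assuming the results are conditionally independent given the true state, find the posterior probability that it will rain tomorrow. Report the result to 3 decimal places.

Posterior P(H) ≈ 0.518

With H the event that it will rain tomorrow, the joint likelihood of the observed sequence is P(data|H) = 0.058·0.942·0.942 = 0.051467 and P(data|¬H) = 0.918·0.082·0.082 = 0.0061726.
Bayes: P(H|data) = 0.114·0.051467 / (0.114·0.051467 + 0.886·0.0061726) = 0.0058673/0.011336 = 0.5176.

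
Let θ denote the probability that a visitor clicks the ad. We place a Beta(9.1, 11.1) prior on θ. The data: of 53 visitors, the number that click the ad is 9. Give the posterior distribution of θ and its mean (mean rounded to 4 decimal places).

Posterior: Beta(18.1, 55.1); mean ≈ 0.2473

The binomial likelihood is conjugate to the Beta prior: with 9 successes and 44 failures, the posterior is Beta(9.1+9, 11.1+44) = Beta(18.1, 55.1).
Posterior mean = α/(α+β) = 18.1/73.2 = 0.2473.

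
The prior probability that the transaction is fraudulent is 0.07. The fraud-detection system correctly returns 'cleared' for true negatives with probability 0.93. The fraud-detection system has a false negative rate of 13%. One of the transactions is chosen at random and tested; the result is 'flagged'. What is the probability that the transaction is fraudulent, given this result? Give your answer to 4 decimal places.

P(H | E) ≈ 0.4833

Write H for 'the transaction is fraudulent'. Prior odds H:¬H = 0.07/0.93 = 0.075269. For the 'flagged' outcome, the likelihood ratio is 0.87/0.07 = 12.429.
Posterior odds = 0.075269 × 12.429 = 0.93548, so P(H|E) = 0.93548/(1+0.93548) = 0.4833.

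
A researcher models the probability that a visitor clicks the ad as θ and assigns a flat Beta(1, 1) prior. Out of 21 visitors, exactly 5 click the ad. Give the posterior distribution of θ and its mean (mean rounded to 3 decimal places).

Posterior: Beta(6, 17); mean ≈ 0.261

The binomial likelihood is conjugate to the Beta prior: with 5 successes and 16 failures, the posterior is Beta(1+5, 1+16) = Beta(6, 17).
E[θ | data] = 6/(6+17) = 0.261.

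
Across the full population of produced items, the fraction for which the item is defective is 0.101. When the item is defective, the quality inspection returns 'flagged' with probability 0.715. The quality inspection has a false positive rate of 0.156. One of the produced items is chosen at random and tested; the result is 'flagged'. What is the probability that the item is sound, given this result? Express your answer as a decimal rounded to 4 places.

Let H be the event that the item is defective. P(H) = 0.101, so P(¬H) = 0.899. With E the 'flagged' result, P(E|H) = 0.715 and P(E|¬H) = 0.156.
P(E) = 0.715·0.101 + 0.156·0.899 = 0.072215 + 0.14024 = 0.21246.
By Bayes' theorem, P(H|E) = 0.072215 / 0.21246 = 0.3399. Hence P(¬H|E) = 1 − 0.3399 = 0.6601.

P(¬H | E) ≈ 0.6601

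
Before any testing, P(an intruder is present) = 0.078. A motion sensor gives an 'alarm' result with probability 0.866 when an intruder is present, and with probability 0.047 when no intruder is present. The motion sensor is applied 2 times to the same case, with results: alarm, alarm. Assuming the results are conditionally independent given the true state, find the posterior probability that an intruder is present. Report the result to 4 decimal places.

Let H be the event that an intruder is present; start with P(H) = 0.078. P('alarm'|H) = 0.866, P('alarm'|¬H) = 0.047.
Update on result 1 ('alarm'): P(H) ← 0.866·0.0780 / (0.866·0.0780 + 0.047·0.9220) = 0.067548/0.11088 = 0.6092.
Update on result 2 ('alarm'): P(H) ← 0.866·0.6092 / (0.866·0.6092 + 0.047·0.3908) = 0.52756/0.54593 = 0.9664.

Posterior P(H) ≈ 0.9664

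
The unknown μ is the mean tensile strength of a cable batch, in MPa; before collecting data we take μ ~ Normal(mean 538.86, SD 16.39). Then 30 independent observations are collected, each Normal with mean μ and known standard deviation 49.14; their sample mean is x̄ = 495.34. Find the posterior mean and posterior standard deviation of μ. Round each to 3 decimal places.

With known σ, the Normal prior is conjugate. Weight on the data is w = (n/σ²)/(n/σ² + 1/τ₀²) = 0.0124237/(0.0124237+0.00372256) = 0.76945.
Posterior mean = w·x̄ + (1−w)·μ₀ = 0.76945·495.34 + 0.23055·538.86 = 505.374. Posterior variance = 1/(0.0124237+0.00372256) = 61.9338, so SD = 7.870.

Posterior mean ≈ 505.374; posterior SD ≈ 7.870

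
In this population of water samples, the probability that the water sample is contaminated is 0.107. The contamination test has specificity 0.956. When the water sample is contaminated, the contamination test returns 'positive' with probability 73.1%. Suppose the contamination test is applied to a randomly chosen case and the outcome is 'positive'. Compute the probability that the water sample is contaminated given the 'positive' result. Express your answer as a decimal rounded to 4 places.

P(H | E) ≈ 0.6656

Let H be the event that the water sample is contaminated. P(H) = 0.107, so P(¬H) = 0.893. With E the 'positive' result, P(E|H) = 0.731 and P(E|¬H) = 0.044.
P(E) = 0.731·0.107 + 0.044·0.893 = 0.078217 + 0.039292 = 0.11751.
By Bayes' theorem, P(H|E) = 0.078217 / 0.11751 = 0.6656.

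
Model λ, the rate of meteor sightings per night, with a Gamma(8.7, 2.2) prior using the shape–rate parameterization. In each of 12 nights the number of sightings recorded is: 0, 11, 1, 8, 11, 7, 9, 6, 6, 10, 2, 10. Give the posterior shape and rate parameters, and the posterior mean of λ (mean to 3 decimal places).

Posterior: Gamma(shape=89.7, rate=14.2); mean ≈ 6.317

Total count ∑xᵢ = 81 over n = 12 nights.
Gamma is conjugate to the Poisson likelihood: posterior is Gamma(shape = 8.7+81 = 89.7, rate = 2.2+12 = 14.2).
Posterior mean = shape/rate = 89.7/14.2 = 6.317.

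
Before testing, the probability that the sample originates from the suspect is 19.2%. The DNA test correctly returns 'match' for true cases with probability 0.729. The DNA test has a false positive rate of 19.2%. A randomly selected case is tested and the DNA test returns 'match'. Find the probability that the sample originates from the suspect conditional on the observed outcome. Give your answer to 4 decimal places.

P(H | E) ≈ 0.4743

Write H for 'the sample originates from the suspect'. Prior odds H:¬H = 0.192/0.808 = 0.23762. For the 'match' outcome, the likelihood ratio is 0.729/0.192 = 3.7969.
Posterior odds = 0.23762 × 3.7969 = 0.90223, so P(H|E) = 0.90223/(1+0.90223) = 0.4743.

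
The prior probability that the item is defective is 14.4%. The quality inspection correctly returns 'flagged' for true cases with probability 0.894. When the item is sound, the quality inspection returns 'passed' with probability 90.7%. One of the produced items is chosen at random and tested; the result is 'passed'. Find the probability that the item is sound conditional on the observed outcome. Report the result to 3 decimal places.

P(¬H | E) ≈ 0.981

Write H for 'the item is defective'. Prior odds H:¬H = 0.144/0.856 = 0.16822. For the 'passed' outcome, the likelihood ratio is 0.106/0.907 = 0.11687.
Posterior odds = 0.16822 × 0.11687 = 0.019660, so P(H|E) = 0.019660/(1+0.019660) = 0.019. Then P(¬H|E) = 1 − 0.019 = 0.981.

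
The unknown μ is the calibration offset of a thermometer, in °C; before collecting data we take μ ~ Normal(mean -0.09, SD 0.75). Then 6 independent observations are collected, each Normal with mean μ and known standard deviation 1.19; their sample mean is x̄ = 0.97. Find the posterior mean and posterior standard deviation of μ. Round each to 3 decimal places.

With known σ, the Normal prior is conjugate. Weight on the data is w = (n/σ²)/(n/σ² + 1/τ₀²) = 4.23699/(4.23699+1.77778) = 0.70443.
Posterior mean = w·x̄ + (1−w)·μ₀ = 0.70443·0.97 + 0.29557·-0.09 = 0.657. Posterior variance = 1/(4.23699+1.77778) = 0.166257, so SD = 0.408.

Posterior mean ≈ 0.657; posterior SD ≈ 0.408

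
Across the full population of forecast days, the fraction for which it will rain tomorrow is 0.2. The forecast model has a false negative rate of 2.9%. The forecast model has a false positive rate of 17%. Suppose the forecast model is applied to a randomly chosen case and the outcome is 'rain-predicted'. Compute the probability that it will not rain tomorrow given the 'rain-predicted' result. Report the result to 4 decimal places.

P(¬H | E) ≈ 0.4119

Write H for 'it will rain tomorrow'. Prior odds H:¬H = 0.2/0.8 = 0.25000. For the 'rain-predicted' outcome, the likelihood ratio is 0.971/0.17 = 5.7118.
Posterior odds = 0.25000 × 5.7118 = 1.4279, so P(H|E) = 1.4279/(1+1.4279) = 0.5881. Then P(¬H|E) = 1 − 0.5881 = 0.4119.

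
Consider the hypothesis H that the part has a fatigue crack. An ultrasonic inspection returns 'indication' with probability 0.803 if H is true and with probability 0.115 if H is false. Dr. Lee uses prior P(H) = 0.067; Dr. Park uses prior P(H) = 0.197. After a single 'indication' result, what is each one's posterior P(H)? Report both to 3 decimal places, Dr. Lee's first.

Dr. Lee: 0.334; Dr. Park: 0.631

The likelihood ratio for an 'indication' result is 0.803/0.115 = 6.9826.
Dr. Lee: prior odds 0.067/0.933 = 0.071811; posterior odds 0.50143; posterior probability 0.334.
Dr. Park: prior odds 0.197/0.803 = 0.24533; posterior odds 1.7130; posterior probability 0.631.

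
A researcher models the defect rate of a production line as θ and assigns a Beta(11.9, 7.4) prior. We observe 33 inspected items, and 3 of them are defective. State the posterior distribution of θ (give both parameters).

The binomial likelihood is conjugate to the Beta prior: with 3 successes and 30 failures, the posterior is Beta(11.9+3, 7.4+30) = Beta(14.9, 37.4).

Posterior: Beta(14.9, 37.4)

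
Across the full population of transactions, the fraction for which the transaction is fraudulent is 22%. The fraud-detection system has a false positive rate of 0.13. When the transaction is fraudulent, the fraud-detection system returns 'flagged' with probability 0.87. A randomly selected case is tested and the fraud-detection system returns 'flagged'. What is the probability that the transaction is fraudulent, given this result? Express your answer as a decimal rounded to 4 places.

P(H | E) ≈ 0.6537

Write H for 'the transaction is fraudulent'. Prior odds H:¬H = 0.22/0.78 = 0.28205. For the 'flagged' outcome, the likelihood ratio is 0.87/0.13 = 6.6923.
Posterior odds = 0.28205 × 6.6923 = 1.8876, so P(H|E) = 1.8876/(1+1.8876) = 0.6537.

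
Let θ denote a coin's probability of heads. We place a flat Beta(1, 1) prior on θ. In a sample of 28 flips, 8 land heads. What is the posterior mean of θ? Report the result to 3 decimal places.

Posterior mean ≈ 0.300

The binomial likelihood is conjugate to the Beta prior: with 8 successes and 20 failures, the posterior is Beta(1+8, 1+20) = Beta(9, 21).
Posterior mean = α/(α+β) = 9/30 = 0.300.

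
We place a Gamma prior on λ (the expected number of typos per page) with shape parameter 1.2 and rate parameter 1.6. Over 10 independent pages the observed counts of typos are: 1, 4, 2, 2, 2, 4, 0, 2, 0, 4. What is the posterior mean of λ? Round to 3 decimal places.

The Poisson likelihood adds the total count to the shape and the number of exposure periods to the rate. Here ∑xᵢ = 21 and n = 10, so shape 1.2→22.2 and rate 1.6→11.6.
E[λ | data] = 22.2/11.6 = 1.914.

Posterior mean ≈ 1.914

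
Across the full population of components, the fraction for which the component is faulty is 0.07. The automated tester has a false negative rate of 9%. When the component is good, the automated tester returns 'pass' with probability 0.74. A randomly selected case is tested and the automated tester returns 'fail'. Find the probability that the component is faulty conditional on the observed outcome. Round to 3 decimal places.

Let H be the event that the component is faulty. P(H) = 0.07, so P(¬H) = 0.93. With E the 'fail' result, P(E|H) = 0.91 and P(E|¬H) = 0.26.
P(E) = 0.91·0.07 + 0.26·0.93 = 0.063700 + 0.24180 = 0.30550.
By Bayes' theorem, P(H|E) = 0.063700 / 0.30550 = 0.209.

P(H | E) ≈ 0.209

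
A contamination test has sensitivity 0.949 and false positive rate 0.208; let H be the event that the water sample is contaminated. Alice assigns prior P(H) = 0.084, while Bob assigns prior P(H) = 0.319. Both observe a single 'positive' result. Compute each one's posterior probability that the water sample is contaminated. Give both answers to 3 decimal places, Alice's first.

Alice: 0.295; Bob: 0.681

The likelihood ratio for a 'positive' result is 0.949/0.208 = 4.5625.
Alice: prior odds 0.084/0.916 = 0.091703; posterior odds 0.41840; posterior probability 0.295.
Bob: prior odds 0.319/0.681 = 0.46843; posterior odds 2.1372; posterior probability 0.681.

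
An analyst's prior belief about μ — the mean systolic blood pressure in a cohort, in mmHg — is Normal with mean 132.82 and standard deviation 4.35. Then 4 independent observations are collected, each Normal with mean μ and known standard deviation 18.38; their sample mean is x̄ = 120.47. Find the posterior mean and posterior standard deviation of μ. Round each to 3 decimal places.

Posterior mean ≈ 130.559; posterior SD ≈ 3.932

With known σ, the Normal prior is conjugate. Weight on the data is w = (n/σ²)/(n/σ² + 1/τ₀²) = 0.0118405/(0.0118405+0.0528471) = 0.18304.
Posterior mean = w·x̄ + (1−w)·μ₀ = 0.18304·120.47 + 0.81696·132.82 = 130.559. Posterior variance = 1/(0.0118405+0.0528471) = 15.4589, so SD = 3.932.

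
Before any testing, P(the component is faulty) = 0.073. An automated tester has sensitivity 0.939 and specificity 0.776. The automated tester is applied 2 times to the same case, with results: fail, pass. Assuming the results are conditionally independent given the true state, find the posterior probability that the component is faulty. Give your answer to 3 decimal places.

Posterior P(H) ≈ 0.025

Let H be the event that the component is faulty; start with P(H) = 0.073. P('fail'|H) = 0.939, P('fail'|¬H) = 0.224.
Update on result 1 ('fail'): P(H) ← 0.939·0.0730 / (0.939·0.0730 + 0.224·0.9270) = 0.068547/0.27620 = 0.2482.
Update on result 2 ('pass'): P(H) ← 0.061·0.2482 / (0.061·0.2482 + 0.776·0.7518) = 0.015139/0.59855 = 0.0253.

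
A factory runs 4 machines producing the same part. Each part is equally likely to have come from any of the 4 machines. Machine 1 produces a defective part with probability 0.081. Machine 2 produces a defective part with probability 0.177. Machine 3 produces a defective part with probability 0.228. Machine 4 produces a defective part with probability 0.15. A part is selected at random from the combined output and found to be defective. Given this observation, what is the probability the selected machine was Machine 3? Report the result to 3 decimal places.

Posterior probability ≈ 0.358

Tabulate prior·likelihood by source: [1] prior 0.25, lik 0.081, product 0.02025; [2] prior 0.25, lik 0.177, product 0.04425; [3] prior 0.25, lik 0.228, product 0.05700; [4] prior 0.25, lik 0.15, product 0.03750.
Normalizing constant = 0.15900; the posterior for Machine 3 is its product over the sum, 0.05700/0.15900 = 0.358.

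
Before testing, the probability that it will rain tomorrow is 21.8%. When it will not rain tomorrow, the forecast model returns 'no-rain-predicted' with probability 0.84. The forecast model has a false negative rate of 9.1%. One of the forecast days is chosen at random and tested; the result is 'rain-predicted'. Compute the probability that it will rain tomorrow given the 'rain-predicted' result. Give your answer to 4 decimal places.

P(H | E) ≈ 0.6130

Let H be the event that it will rain tomorrow. P(H) = 0.218, so P(¬H) = 0.782. With E the 'rain-predicted' result, P(E|H) = 0.909 and P(E|¬H) = 0.16.
P(E) = 0.909·0.218 + 0.16·0.782 = 0.19816 + 0.12512 = 0.32328.
By Bayes' theorem, P(H|E) = 0.19816 / 0.32328 = 0.6130.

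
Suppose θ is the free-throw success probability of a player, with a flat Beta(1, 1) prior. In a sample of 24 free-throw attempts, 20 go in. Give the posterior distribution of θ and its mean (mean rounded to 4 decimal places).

Posterior: Beta(21, 5); mean ≈ 0.8077

Observing 20 successes and 4 failures updates Beta(1, 1) by adding the success and failure counts to the two shape parameters: α = 1+20 = 21, β = 1+4 = 5.
E[θ | data] = 21/(21+5) = 0.8077.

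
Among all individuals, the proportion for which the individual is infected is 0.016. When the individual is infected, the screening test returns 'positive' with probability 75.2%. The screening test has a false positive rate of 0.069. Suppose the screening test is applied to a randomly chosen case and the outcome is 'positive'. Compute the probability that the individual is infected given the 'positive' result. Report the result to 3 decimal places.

P(H | E) ≈ 0.151

Write H for 'the individual is infected'. Prior odds H:¬H = 0.016/0.984 = 0.016260. For the 'positive' outcome, the likelihood ratio is 0.752/0.069 = 10.899.
Posterior odds = 0.016260 × 10.899 = 0.17721, so P(H|E) = 0.17721/(1+0.17721) = 0.151.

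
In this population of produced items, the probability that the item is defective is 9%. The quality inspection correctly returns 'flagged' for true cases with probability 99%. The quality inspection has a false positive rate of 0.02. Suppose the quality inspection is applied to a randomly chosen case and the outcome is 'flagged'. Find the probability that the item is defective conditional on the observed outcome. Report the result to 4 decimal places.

P(H | E) ≈ 0.8304

Write H for 'the item is defective'. Prior odds H:¬H = 0.09/0.91 = 0.098901. For the 'flagged' outcome, the likelihood ratio is 0.99/0.02 = 49.500.
Posterior odds = 0.098901 × 49.500 = 4.8956, so P(H|E) = 4.8956/(1+4.8956) = 0.8304.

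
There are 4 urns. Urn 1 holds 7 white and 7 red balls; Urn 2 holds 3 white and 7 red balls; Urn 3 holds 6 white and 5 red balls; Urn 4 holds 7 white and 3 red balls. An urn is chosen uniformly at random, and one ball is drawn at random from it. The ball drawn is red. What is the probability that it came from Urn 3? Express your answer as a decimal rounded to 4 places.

Posterior probability ≈ 0.2326

Tabulate prior·likelihood by source: [1] prior 0.25, lik 0.5, product 0.1250; [2] prior 0.25, lik 0.7, product 0.1750; [3] prior 0.25, lik 0.4545, product 0.1136; [4] prior 0.25, lik 0.3, product 0.07500.
Normalizing constant = 0.48864; the posterior for Urn 3 is its product over the sum, 0.1136/0.48864 = 0.2326.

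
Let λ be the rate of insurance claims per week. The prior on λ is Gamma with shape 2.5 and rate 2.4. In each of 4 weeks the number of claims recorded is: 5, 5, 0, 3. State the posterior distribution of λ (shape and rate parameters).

Total count ∑xᵢ = 13 over n = 4 weeks.
Gamma is conjugate to the Poisson likelihood: posterior is Gamma(shape = 2.5+13 = 15.5, rate = 2.4+4 = 6.4).

Posterior: Gamma(shape=15.5, rate=6.4)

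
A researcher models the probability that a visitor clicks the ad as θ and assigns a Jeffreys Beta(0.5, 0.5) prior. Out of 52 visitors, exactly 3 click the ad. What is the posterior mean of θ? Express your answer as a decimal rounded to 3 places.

Observing 3 successes and 49 failures updates Beta(0.5, 0.5) by adding the success and failure counts to the two shape parameters: α = 0.5+3 = 3.5, β = 0.5+49 = 49.5.
Posterior mean = α/(α+β) = 3.5/53 = 0.066.

Posterior mean ≈ 0.066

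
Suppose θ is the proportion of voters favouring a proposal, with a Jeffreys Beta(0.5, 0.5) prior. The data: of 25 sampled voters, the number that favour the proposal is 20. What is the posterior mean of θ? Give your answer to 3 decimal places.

Observing 20 successes and 5 failures updates Beta(0.5, 0.5) by adding the success and failure counts to the two shape parameters: α = 0.5+20 = 20.5, β = 0.5+5 = 5.5.
E[θ | data] = 20.5/(20.5+5.5) = 0.788.

Posterior mean ≈ 0.788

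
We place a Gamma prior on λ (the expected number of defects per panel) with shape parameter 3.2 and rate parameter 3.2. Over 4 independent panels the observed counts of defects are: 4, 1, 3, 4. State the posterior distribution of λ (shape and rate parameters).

Total count ∑xᵢ = 12 over n = 4 panels.
Gamma is conjugate to the Poisson likelihood: posterior is Gamma(shape = 3.2+12 = 15.2, rate = 3.2+4 = 7.2).

Posterior: Gamma(shape=15.2, rate=7.2)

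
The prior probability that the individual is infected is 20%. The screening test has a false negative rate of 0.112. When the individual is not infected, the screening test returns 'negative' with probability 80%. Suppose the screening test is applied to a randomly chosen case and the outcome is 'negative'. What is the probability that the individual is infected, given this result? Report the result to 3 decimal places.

Write H for 'the individual is infected'. Prior odds H:¬H = 0.2/0.8 = 0.25000. For the 'negative' outcome, the likelihood ratio is 0.112/0.8 = 0.14000.
Posterior odds = 0.25000 × 0.14000 = 0.035000, so P(H|E) = 0.035000/(1+0.035000) = 0.034.

P(H | E) ≈ 0.034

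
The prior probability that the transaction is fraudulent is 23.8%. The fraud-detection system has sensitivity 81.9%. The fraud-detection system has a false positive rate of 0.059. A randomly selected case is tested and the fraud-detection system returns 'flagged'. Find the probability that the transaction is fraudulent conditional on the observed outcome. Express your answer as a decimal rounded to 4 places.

Write H for 'the transaction is fraudulent'. Prior odds H:¬H = 0.238/0.762 = 0.31234. For the 'flagged' outcome, the likelihood ratio is 0.819/0.059 = 13.881.
Posterior odds = 0.31234 × 13.881 = 4.3356, so P(H|E) = 4.3356/(1+4.3356) = 0.8126.

P(H | E) ≈ 0.8126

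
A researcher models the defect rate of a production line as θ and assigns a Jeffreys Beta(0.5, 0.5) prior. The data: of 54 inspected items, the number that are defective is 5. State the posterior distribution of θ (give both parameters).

The binomial likelihood is conjugate to the Beta prior: with 5 successes and 49 failures, the posterior is Beta(0.5+5, 0.5+49) = Beta(5.5, 49.5).

Posterior: Beta(5.5, 49.5)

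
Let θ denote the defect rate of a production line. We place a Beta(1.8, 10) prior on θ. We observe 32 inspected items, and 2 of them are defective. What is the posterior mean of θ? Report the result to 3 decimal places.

Observing 2 successes and 30 failures updates Beta(1.8, 10) by adding the success and failure counts to the two shape parameters: α = 1.8+2 = 3.8, β = 10+30 = 40.
Posterior mean = α/(α+β) = 3.8/43.8 = 0.087.

Posterior mean ≈ 0.087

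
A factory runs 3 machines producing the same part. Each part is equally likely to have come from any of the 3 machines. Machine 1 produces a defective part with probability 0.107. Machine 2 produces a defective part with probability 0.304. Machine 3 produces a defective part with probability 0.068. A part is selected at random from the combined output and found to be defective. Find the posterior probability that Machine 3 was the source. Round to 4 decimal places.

P(defective|M1) = 0.107; P(defective|M2) = 0.304; P(defective|M3) = 0.068.
Prior × likelihood for each source: 0.333333·0.107=0.03567, 0.333333·0.304=0.1013, 0.333333·0.068=0.02267. Summing gives P(defective) = 0.15967.
P(Machine 3 | defective) = 0.02267 / 0.15967 = 0.1420.

Posterior probability ≈ 0.1420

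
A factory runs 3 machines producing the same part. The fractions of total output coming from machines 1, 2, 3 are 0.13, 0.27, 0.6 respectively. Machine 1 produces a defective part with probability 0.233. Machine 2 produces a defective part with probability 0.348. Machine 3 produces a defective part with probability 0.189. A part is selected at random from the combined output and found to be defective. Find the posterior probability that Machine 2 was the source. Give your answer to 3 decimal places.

Tabulate prior·likelihood by source: [1] prior 0.13, lik 0.233, product 0.03029; [2] prior 0.27, lik 0.348, product 0.09396; [3] prior 0.6, lik 0.189, product 0.1134.
Normalizing constant = 0.23765; the posterior for Machine 2 is its product over the sum, 0.09396/0.23765 = 0.395.

Posterior probability ≈ 0.395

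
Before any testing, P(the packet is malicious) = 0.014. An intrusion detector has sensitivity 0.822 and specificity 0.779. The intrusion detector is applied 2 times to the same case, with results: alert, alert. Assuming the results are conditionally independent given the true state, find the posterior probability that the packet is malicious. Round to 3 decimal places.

Let H be the event that the packet is malicious; start with P(H) = 0.014. P('alert'|H) = 0.822, P('alert'|¬H) = 0.221.
Update on result 1 ('alert'): P(H) ← 0.822·0.0140 / (0.822·0.0140 + 0.221·0.9860) = 0.011508/0.22941 = 0.0502.
Update on result 2 ('alert'): P(H) ← 0.822·0.0502 / (0.822·0.0502 + 0.221·0.9498) = 0.041234/0.25115 = 0.1642.

Posterior P(H) ≈ 0.164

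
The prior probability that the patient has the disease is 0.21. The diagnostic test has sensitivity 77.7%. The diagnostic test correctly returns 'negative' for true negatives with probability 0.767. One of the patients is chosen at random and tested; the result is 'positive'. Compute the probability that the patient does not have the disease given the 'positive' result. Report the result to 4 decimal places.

P(¬H | E) ≈ 0.5301

Let H be the event that the patient has the disease. P(H) = 0.21, so P(¬H) = 0.79. With E the 'positive' result, P(E|H) = 0.777 and P(E|¬H) = 0.233.
P(E) = 0.777·0.21 + 0.233·0.79 = 0.16317 + 0.18407 = 0.34724.
By Bayes' theorem, P(H|E) = 0.16317 / 0.34724 = 0.4699. Hence P(¬H|E) = 1 − 0.4699 = 0.5301.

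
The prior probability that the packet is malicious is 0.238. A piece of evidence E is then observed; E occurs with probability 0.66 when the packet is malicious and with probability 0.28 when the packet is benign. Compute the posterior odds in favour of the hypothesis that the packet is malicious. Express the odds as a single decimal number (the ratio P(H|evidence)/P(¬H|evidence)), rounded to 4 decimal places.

Prior odds = 0.238/(1−0.238) = 0.31234.
Likelihood ratio for E = 0.66/0.28 = 2.3571.
Posterior odds = prior odds × LR = 0.73622.

Posterior odds ≈ 0.7362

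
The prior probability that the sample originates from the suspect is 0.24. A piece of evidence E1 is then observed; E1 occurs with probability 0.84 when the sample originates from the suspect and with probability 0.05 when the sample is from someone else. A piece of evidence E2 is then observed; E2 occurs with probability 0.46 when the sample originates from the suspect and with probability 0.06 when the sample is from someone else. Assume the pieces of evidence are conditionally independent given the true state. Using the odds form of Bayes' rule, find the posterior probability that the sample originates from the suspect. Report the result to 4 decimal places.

Posterior probability ≈ 0.9760

Prior odds = 0.24/(1−0.24) = 0.31579.
Likelihood ratio for E1 = 0.84/0.05 = 16.800.
Likelihood ratio for E2 = 0.46/0.06 = 7.6667.
Posterior odds = prior odds × LR₁ × LR₂ = 40.674.
Posterior probability = odds/(1+odds) = 40.674/41.674 = 0.9760.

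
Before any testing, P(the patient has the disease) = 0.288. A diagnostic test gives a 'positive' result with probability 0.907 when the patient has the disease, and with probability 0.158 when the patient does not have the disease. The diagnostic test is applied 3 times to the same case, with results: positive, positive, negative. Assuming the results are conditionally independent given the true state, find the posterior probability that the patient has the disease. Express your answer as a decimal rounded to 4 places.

Posterior P(H) ≈ 0.5955

With H the event that the patient has the disease, the joint likelihood of the observed sequence is P(data|H) = 0.907·0.907·0.093 = 0.076506 and P(data|¬H) = 0.158·0.158·0.842 = 0.021020.
Bayes: P(H|data) = 0.288·0.076506 / (0.288·0.076506 + 0.712·0.021020) = 0.022034/0.037000 = 0.5955.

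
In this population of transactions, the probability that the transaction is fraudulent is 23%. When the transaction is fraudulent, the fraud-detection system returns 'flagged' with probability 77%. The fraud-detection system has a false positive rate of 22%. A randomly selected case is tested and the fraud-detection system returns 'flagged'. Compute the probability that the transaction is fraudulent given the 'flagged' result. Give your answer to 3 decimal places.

P(H | E) ≈ 0.511

Write H for 'the transaction is fraudulent'. Prior odds H:¬H = 0.23/0.77 = 0.29870. For the 'flagged' outcome, the likelihood ratio is 0.77/0.22 = 3.5000.
Posterior odds = 0.29870 × 3.5000 = 1.0455, so P(H|E) = 1.0455/(1+1.0455) = 0.511.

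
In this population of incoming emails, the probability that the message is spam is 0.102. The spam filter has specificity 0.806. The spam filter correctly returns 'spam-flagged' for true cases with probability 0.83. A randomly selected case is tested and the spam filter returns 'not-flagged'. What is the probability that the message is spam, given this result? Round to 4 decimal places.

Write H for 'the message is spam'. Prior odds H:¬H = 0.102/0.898 = 0.11359. For the 'not-flagged' outcome, the likelihood ratio is 0.17/0.806 = 0.21092.
Posterior odds = 0.11359 × 0.21092 = 0.023957, so P(H|E) = 0.023957/(1+0.023957) = 0.0234.

P(H | E) ≈ 0.0234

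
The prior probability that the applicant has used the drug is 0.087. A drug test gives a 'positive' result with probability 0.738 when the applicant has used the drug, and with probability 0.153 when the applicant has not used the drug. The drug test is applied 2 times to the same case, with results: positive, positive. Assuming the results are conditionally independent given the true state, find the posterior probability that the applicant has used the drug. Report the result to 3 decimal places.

Let H be the event that the applicant has used the drug; start with P(H) = 0.087. P('positive'|H) = 0.738, P('positive'|¬H) = 0.153.
Update on result 1 ('positive'): P(H) ← 0.738·0.0870 / (0.738·0.0870 + 0.153·0.9130) = 0.064206/0.20389 = 0.3149.
Update on result 2 ('positive'): P(H) ← 0.738·0.3149 / (0.738·0.3149 + 0.153·0.6851) = 0.23239/0.33721 = 0.6892.

Posterior P(H) ≈ 0.689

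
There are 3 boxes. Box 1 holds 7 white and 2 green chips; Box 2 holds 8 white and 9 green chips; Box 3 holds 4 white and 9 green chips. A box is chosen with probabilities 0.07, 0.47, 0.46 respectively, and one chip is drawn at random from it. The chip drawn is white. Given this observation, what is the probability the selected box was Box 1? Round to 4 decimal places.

Posterior probability ≈ 0.1305

P(white|Box 1) = 0.7778; P(white|Box 2) = 0.4706; P(white|Box 3) = 0.3077.
Prior × likelihood for each source: 0.07·0.7778=0.05444, 0.47·0.4706=0.2212, 0.46·0.3077=0.1415. Summing gives P(white) = 0.41716.
P(Box 1 | white) = 0.05444 / 0.41716 = 0.1305.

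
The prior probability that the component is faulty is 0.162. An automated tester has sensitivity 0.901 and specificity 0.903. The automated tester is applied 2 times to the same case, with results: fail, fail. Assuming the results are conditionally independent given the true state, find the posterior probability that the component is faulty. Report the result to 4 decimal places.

Posterior P(H) ≈ 0.9434

With H the event that the component is faulty, the joint likelihood of the observed sequence is P(data|H) = 0.901·0.901 = 0.81180 and P(data|¬H) = 0.097·0.097 = 0.0094090.
Bayes: P(H|data) = 0.162·0.81180 / (0.162·0.81180 + 0.838·0.0094090) = 0.13151/0.13940 = 0.9434.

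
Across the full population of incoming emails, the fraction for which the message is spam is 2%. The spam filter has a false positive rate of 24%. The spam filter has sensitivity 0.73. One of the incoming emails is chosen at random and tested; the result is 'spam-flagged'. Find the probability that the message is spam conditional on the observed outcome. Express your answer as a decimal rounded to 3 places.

P(H | E) ≈ 0.058

Write H for 'the message is spam'. Prior odds H:¬H = 0.02/0.98 = 0.020408. For the 'spam-flagged' outcome, the likelihood ratio is 0.73/0.24 = 3.0417.
Posterior odds = 0.020408 × 3.0417 = 0.062075, so P(H|E) = 0.062075/(1+0.062075) = 0.058.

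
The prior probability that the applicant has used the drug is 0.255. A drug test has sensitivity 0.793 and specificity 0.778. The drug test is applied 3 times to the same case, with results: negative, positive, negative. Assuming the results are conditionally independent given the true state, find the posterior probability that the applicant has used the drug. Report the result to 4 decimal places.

Posterior P(H) ≈ 0.0797

With H the event that the applicant has used the drug, the joint likelihood of the observed sequence is P(data|H) = 0.207·0.793·0.207 = 0.033979 and P(data|¬H) = 0.778·0.222·0.778 = 0.13437.
Bayes: P(H|data) = 0.255·0.033979 / (0.255·0.033979 + 0.745·0.13437) = 0.0086647/0.10877 = 0.0797.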